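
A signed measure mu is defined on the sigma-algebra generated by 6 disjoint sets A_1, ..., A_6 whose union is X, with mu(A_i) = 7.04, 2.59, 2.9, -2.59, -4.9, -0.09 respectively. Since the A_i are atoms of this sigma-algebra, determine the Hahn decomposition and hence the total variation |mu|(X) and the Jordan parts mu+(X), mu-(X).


Step 1: Every measurable set is a union of atoms (the cells / points), so a Hahn decomposition is
  obtained by grouping atoms by sign: P = union of atoms with mu > 0, N = union of the remaining atoms.
  Atoms in P (indices): 1, 2, 3;  atoms in N (indices): 4, 5, 6
  Positive values: 7.04, 2.59, 2.9
  Negative values: -2.59, -4.9, -0.09
Step 2: mu+(X) = mu(P) = sum of positive atom values = 12.53
Step 3: mu-(X) = -mu(N) = sum of |negative atom values| = 7.58
Step 4: |mu|(X) = mu+(X) + mu-(X) = 12.53 + 7.58 = 20.11


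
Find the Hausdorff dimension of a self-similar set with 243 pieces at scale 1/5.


For a self-similar set with N copies scaled by 1/r:
dim_H = log(N)/log(r) = log(243)/log(5)
= 5.493061/1.609438
= 3.413031


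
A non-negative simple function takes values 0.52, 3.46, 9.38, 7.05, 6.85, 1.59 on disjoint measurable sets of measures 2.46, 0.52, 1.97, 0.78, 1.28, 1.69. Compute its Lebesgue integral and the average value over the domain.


Step 1: Integral = sum(value_i * measure_i)
= 0.52*2.46 + 3.46*0.52 + 9.38*1.97 + 7.05*0.78 + 6.85*1.28 + 1.59*1.69
= 1.2792 + 1.7992 + 18.4786 + 5.499 + 8.768 + 2.6871
= 38.5111
Step 2: Total measure of domain = 2.46 + 0.52 + 1.97 + 0.78 + 1.28 + 1.69 = 8.7
Step 3: Average value = 38.5111 / 8.7 = 4.426563


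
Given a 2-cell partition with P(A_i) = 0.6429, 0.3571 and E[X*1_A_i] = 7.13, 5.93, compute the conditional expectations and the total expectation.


For each cell A_i: E[X|A_i] = E[X*1_A_i] / P(A_i)
Step 1: E[X|A_1] = 7.13 / 0.6429 = 11.090372
Step 2: E[X|A_2] = 5.93 / 0.3571 = 16.605993
Verification: E[X] = sum E[X*1_A_i] = 7.13 + 5.93 = 13.06


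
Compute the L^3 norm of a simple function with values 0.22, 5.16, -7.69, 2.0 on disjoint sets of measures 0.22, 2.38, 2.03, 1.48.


Step 1: Compute |f_i|^3 for each value:
  |0.22|^3 = 0.010648
  |5.16|^3 = 137.388096
  |-7.69|^3 = 454.756609
  |2.0|^3 = 8
Step 2: Multiply by measures and sum:
  0.010648 * 0.22 = 0.002343
  137.388096 * 2.38 = 326.983668
  454.756609 * 2.03 = 923.155916
  8 * 1.48 = 11.84
Sum = 0.002343 + 326.983668 + 923.155916 + 11.84 = 1261.981927
Step 3: Take the p-th root:
||f||_3 = (1261.981927)^(1/3) = 10.806483


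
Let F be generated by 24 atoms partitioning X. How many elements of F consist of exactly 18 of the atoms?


Each element of F is a union of some subset of the 24 atoms.
Elements that are unions of exactly 18 atoms correspond to 18-element subsets of the 24 atoms.
Count = C(24, 18) = 24! / (18! * 6!) = 134596.


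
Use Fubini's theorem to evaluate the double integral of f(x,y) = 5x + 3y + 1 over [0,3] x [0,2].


By Fubini, integrate in x first, then y.
Step 1: Fix y, integrate over x in [0,3]:
  integral(5x + 3y + 1, x=0..3)
  = 5*(3^2 - 0^2)/2 + (3y + 1)*(3 - 0)
  = 22.5 + (3y + 1)*3
  = 22.5 + 9y + 3
  = 25.5 + 9y
Step 2: Integrate over y in [0,2]:
  integral(25.5 + 9y, y=0..2)
  = 25.5*2 + 9*(2^2 - 0^2)/2
  = 51 + 18
  = 69


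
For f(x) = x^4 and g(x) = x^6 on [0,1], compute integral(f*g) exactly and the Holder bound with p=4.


Step 1: Exact integral of f*g = integral(x^10, 0, 1) = 1/11
     = 0.090909
Step 2: Holder bound with p=4, q=1.333333:
  ||f||_p = (integral x^16 dx)^(1/4) = (1/17)^(1/4) = 0.492479
  ||g||_q = (integral x^8 dx)^(1/1.333333) = (1/9)^(1/1.333333) = 0.19245
Step 3: Holder bound = ||f||_p * ||g||_q = 0.492479 * 0.19245 = 0.094778
Verification: 0.090909 <= 0.094778 (Holder holds)


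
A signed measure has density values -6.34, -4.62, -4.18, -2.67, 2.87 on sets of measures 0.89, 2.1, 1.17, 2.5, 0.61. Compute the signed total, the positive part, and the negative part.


Step 1: Compute signed measure on each set:
  Set 1: -6.34 * 0.89 = -5.6426
  Set 2: -4.62 * 2.1 = -9.702
  Set 3: -4.18 * 1.17 = -4.8906
  Set 4: -2.67 * 2.5 = -6.675
  Set 5: 2.87 * 0.61 = 1.7507
Step 2: Total signed measure = (-5.6426) + (-9.702) + (-4.8906) + (-6.675) + (1.7507)
     = -25.1595
Step 3: Positive part mu+(X) = sum of positive contributions = 1.7507
Step 4: Negative part mu-(X) = |sum of negative contributions| = 26.9102


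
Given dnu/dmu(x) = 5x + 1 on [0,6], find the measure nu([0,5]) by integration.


nu(A) = integral_A (dnu/dmu) dmu = integral_0^5 (5x + 1) dx
Step 1: Antiderivative F(x) = (5/2)x^2 + 1x
Step 2: F(5) = (5/2)*5^2 + 1*5 = 62.5 + 5 = 67.5
Step 3: F(0) = (5/2)*0^2 + 1*0 = 0.0 + 0 = 0.0
Step 4: nu([0,5]) = F(5) - F(0) = 67.5 - 0.0 = 67.5


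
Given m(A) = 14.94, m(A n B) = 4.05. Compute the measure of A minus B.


m(A \ B) = m(A) - m(A n B)
= 14.94 - 4.05
= 10.89


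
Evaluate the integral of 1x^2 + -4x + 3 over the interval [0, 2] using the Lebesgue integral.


The Lebesgue integral of a Riemann-integrable function agrees with the Riemann integral.
Antiderivative F(x) = (1/3)x^3 + (-4/2)x^2 + 3x
F(2) = (1/3)*2^3 + (-4/2)*2^2 + 3*2
     = (1/3)*8 + (-4/2)*4 + 3*2
     = 2.666667 + -8 + 6
     = 0.666667
F(0) = 0.0
Integral = F(2) - F(0) = 0.666667 - 0.0 = 0.666667


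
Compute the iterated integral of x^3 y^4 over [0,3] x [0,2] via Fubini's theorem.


By Fubini's theorem, the double integral factors as a product of single integrals:
Step 1: integral_0^3 x^3 dx = [x^4/4] from 0 to 3
     = 3^4/4 = 20.25
Step 2: integral_0^2 y^4 dy = [y^5/5] from 0 to 2
     = 2^5/5 = 6.4
Step 3: Double integral = 20.25 * 6.4 = 129.6


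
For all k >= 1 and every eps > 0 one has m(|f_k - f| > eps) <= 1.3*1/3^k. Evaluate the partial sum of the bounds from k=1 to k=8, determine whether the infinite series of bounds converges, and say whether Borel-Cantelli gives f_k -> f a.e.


Step 1: List the terms 1.3*1/3^k for k = 1 to 8:
  k=1: 0.433333
  k=2: 0.144444
  k=3: 0.048148
  k=4: 0.016049
  k=5: 0.00535
  k=6: 0.001783
  k=7: 5.944216e-04
  k=8: 1.981405e-04
Step 2: Partial sum = 0.433333 + 0.144444 + 0.048148 + 0.016049 + 0.00535 + 0.001783 + 5.944216e-04 + 1.981405e-04
     = 0.649901
Step 3: The full series sum_(k>=1) 1.3*1/3^k converges (geometric series with ratio 1/3 < 1; a constant multiple of a convergent series converges).
Step 4: Fix eps > 0. Since sum_k m(|f_k - f| > eps) < infinity, the Borel-Cantelli lemma gives
        m(limsup_k {|f_k - f| > eps}) = 0, i.e. for a.e. x, |f_k(x) - f(x)| <= eps for all large k.
        Applying this with eps = 1/j for j = 1, 2, ... and intersecting the countably many full-measure sets,
        for a.e. x we get limsup_k |f_k(x) - f(x)| <= 1/j for every j, hence f_k -> f almost everywhere.
Conclusion: series converges; Borel-Cantelli yields f_k -> f a.e.


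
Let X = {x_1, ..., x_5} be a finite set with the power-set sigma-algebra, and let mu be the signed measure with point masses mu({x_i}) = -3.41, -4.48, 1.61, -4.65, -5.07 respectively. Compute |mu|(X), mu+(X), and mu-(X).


Step 1: Every measurable set is a union of atoms (the cells / points), so a Hahn decomposition is
  obtained by grouping atoms by sign: P = union of atoms with mu > 0, N = union of the remaining atoms.
  Atoms in P (indices): 3;  atoms in N (indices): 1, 2, 4, 5
  Positive values: 1.61
  Negative values: -3.41, -4.48, -4.65, -5.07
Step 2: mu+(X) = mu(P) = sum of positive atom values = 1.61
Step 3: mu-(X) = -mu(N) = sum of |negative atom values| = 17.61
Step 4: |mu|(X) = mu+(X) + mu-(X) = 1.61 + 17.61 = 19.22


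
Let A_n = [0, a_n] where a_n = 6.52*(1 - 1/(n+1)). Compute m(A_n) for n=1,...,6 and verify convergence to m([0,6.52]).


By continuity of measure from below: if A_n increases to A, then m(A_n) -> m(A).
Here A = [0, 6.52], so m(A) = 6.52
Step 1: a_1 = 6.52*(1 - 1/2) = 3.26, m(A_1) = 3.26
Step 2: a_2 = 6.52*(1 - 1/3) = 4.3467, m(A_2) = 4.3467
Step 3: a_3 = 6.52*(1 - 1/4) = 4.89, m(A_3) = 4.89
Step 4: a_4 = 6.52*(1 - 1/5) = 5.216, m(A_4) = 5.216
Step 5: a_5 = 6.52*(1 - 1/6) = 5.4333, m(A_5) = 5.4333
Step 6: a_6 = 6.52*(1 - 1/7) = 5.5886, m(A_6) = 5.5886
Limit: m(A_n) -> m([0,6.52]) = 6.52


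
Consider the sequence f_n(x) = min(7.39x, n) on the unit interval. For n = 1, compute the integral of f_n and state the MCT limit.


f(x) = 7.39x on [0,1]; f_n(x) = min(7.39x, n). At n = 1:
Step 1: f(x) reaches 1 at x = 1/7.39 = 0.135318
Step 2: integral(f_1) = integral(7.39x, 0, 0.135318) + integral(1, 0.135318, 1)
       = 7.39*0.135318^2/2 + 1*(1 - 0.135318)
       = 0.067659 + 0.864682
       = 0.932341
Step 3: As n -> infinity, f_n increases to f, so by MCT integral(f_n) -> integral(f) = 7.39/2 = 3.695.
Convergence: integral(f_1) = 0.932341 -> 3.695 as n -> infinity


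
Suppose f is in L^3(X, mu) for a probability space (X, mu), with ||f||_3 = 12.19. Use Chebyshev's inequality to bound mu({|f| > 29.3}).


Chebyshev/Markov inequality: mu(|f| > eps) <= (||f||_p / eps)^p
Step 1: ||f||_3 / eps = 12.19 / 29.3 = 0.416041
Step 2: Raise to power p = 3:
  (0.416041)^3 = 0.072013
Step 3: Therefore mu(|f| > 29.3) <= 0.072013


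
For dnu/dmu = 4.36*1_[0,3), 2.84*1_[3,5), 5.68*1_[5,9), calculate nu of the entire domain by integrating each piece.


Integrate each piece of the Radon-Nikodym derivative:
Step 1: integral_0^3 4.36 dx = 4.36*(3-0) = 4.36*3 = 13.08
Step 2: integral_3^5 2.84 dx = 2.84*(5-3) = 2.84*2 = 5.68
Step 3: integral_5^9 5.68 dx = 5.68*(9-5) = 5.68*4 = 22.72
Total: 13.08 + 5.68 + 22.72 = 41.48


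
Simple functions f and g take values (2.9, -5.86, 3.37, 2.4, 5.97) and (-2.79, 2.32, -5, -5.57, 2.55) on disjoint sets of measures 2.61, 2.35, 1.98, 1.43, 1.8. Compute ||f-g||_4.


Step 1: Compute differences f_i - g_i:
  2.9 - -2.79 = 5.69
  -5.86 - 2.32 = -8.18
  3.37 - -5 = 8.37
  2.4 - -5.57 = 7.97
  5.97 - 2.55 = 3.42
Step 2: Compute |diff|^4 * measure for each set:
  |5.69|^4 * 2.61 = 1048.211851 * 2.61 = 2735.832932
  |-8.18|^4 * 2.35 = 4477.269274 * 2.35 = 10521.582793
  |8.37|^4 * 1.98 = 4907.969238 * 1.98 = 9717.77909
  |7.97|^4 * 1.43 = 4034.904737 * 1.43 = 5769.913774
  |3.42|^4 * 1.8 = 136.805773 * 1.8 = 246.250391
Step 3: Sum = 28991.35898
Step 4: ||f-g||_4 = (28991.35898)^(1/4) = 13.048697


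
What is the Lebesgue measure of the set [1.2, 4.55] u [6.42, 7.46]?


For pairwise disjoint intervals, m(union) = sum of lengths.
= (4.55 - 1.2) + (7.46 - 6.42)
= 3.35 + 1.04
= 4.39


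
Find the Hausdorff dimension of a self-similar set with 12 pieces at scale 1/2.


For a self-similar set with N copies scaled by 1/r:
dim_H = log(N)/log(r) = log(12)/log(2)
= 2.484907/0.693147
= 3.584963


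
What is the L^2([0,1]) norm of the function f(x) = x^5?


Step 1: ||f||_2 = (integral_0^1 |x^5|^2 dx)^(1/2)
     = (integral_0^1 x^10 dx)^(1/2)
Step 2: integral_0^1 x^10 dx = [x^11/(11)] from 0 to 1 = 1^11/11
     = 1/11 = 0.090909
Step 3: ||f||_2 = (0.090909)^(1/2) = 0.301511


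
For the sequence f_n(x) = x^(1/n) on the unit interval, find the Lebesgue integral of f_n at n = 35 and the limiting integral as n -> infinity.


At n = 35: f_35(x) = x^(1/35).
Step 1: integral(x^(1/35), 0, 1) = [x^(1/35+1) / (1/35+1)] from 0 to 1
     = 1 / (1/35 + 1) = 1 / ((35+1)/35) = 35/(35+1)
     = 35/36 = 0.972222
Step 2: As n -> infinity, f_n(x) = x^(1/n) -> 1 for x in (0,1], and f_n is increasing in n.
By MCT, lim_n integral(f_n) = integral(lim_n f_n) = integral(1, 0, 1) = 1.
Step 3: Verify convergence: 35/36 = 0.972222 -> 1


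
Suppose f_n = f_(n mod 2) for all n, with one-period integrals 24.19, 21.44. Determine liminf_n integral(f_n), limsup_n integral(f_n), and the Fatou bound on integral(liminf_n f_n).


The sequence (integral(f_n)) is periodic with period 2, repeating the values 24.19, 21.44 indefinitely.
Step 1: For a periodic sequence, every tail (a_m, a_(m+1), ...) contains all 2 period values infinitely often.
Step 2: Hence inf of every tail = min of the period values = min(24.19, 21.44) = 21.44.
        liminf_n integral(f_n) = sup over m of (inf of tail from m) = 21.44.
Step 3: Similarly sup of every tail = max of the period values = 24.19.
        limsup_n integral(f_n) = 24.19.
Step 4: Fatou's lemma: integral(liminf_n f_n) <= liminf_n integral(f_n) = 21.44.
        So the integral of the pointwise liminf is at most 21.44.


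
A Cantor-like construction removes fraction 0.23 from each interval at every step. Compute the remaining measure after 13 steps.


Step 1: At each step, fraction remaining = 1 - 0.23 = 0.77
Step 2: After 13 steps, measure = (0.77)^13
Result = 0.033449


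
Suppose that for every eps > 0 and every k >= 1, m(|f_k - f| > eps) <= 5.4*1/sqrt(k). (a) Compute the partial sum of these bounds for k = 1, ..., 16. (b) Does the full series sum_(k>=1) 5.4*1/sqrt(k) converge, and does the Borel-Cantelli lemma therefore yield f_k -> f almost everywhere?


Step 1: List the terms 5.4*1/sqrt(k) for k = 1 to 16:
  k=1: 5.4
  k=2: 3.818377
  k=3: 3.117691
  k=4: 2.7
  k=5: 2.414953
  k=6: 2.204541
  k=7: 2.041008
  k=8: 1.909188
  k=9: 1.8
  k=10: 1.70763
  k=11: 1.628161
  k=12: 1.558846
  k=13: 1.497691
  k=14: 1.443211
  k=15: 1.394274
  k=16: 1.35
Step 2: Partial sum = 5.4 + 3.818377 + 3.117691 + 2.7 + 2.414953 + 2.204541 + 2.041008 + 1.909188 + 1.8 + 1.70763 + 1.628161 + 1.558846 + 1.497691 + 1.443211 + 1.394274 + 1.35
     = 35.985571
Step 3: The full series sum_(k>=1) 5.4*1/sqrt(k) diverges (p-series with p = 1/2 <= 1; a nonzero constant multiple of a divergent series diverges).
Step 4: The (first) Borel-Cantelli lemma requires a summable sequence of measures, so it does not apply here;
        from this bound alone no conclusion about a.e. convergence can be drawn (convergence in measure still
        gives an a.e.-convergent subsequence, but not a.e. convergence of the whole sequence).
Conclusion: series diverges; Borel-Cantelli is inconclusive about a.e. convergence of f_k.


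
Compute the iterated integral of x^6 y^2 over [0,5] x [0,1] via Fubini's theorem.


By Fubini's theorem, the double integral factors as a product of single integrals:
Step 1: integral_0^5 x^6 dx = [x^7/7] from 0 to 5
     = 5^7/7 = 11160.714286
Step 2: integral_0^1 y^2 dy = [y^3/3] from 0 to 1
     = 1^3/3 = 0.333333
Step 3: Double integral = 11160.714286 * 0.333333 = 3720.238095


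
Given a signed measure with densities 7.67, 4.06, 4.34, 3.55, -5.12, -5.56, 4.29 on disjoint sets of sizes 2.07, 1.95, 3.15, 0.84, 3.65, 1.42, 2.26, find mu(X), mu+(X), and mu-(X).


Step 1: Compute signed measure on each set:
  Set 1: 7.67 * 2.07 = 15.8769
  Set 2: 4.06 * 1.95 = 7.917
  Set 3: 4.34 * 3.15 = 13.671
  Set 4: 3.55 * 0.84 = 2.982
  Set 5: -5.12 * 3.65 = -18.688
  Set 6: -5.56 * 1.42 = -7.8952
  Set 7: 4.29 * 2.26 = 9.6954
Step 2: Total signed measure = (15.8769) + (7.917) + (13.671) + (2.982) + (-18.688) + (-7.8952) + (9.6954)
     = 23.5591
Step 3: Positive part mu+(X) = sum of positive contributions = 50.1423
Step 4: Negative part mu-(X) = |sum of negative contributions| = 26.5832


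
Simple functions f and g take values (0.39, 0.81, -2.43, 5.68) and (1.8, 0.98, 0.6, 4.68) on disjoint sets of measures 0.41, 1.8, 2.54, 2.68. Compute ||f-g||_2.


Step 1: Compute differences f_i - g_i:
  0.39 - 1.8 = -1.41
  0.81 - 0.98 = -0.17
  -2.43 - 0.6 = -3.03
  5.68 - 4.68 = 1
Step 2: Compute |diff|^2 * measure for each set:
  |-1.41|^2 * 0.41 = 1.9881 * 0.41 = 0.815121
  |-0.17|^2 * 1.8 = 0.0289 * 1.8 = 0.05202
  |-3.03|^2 * 2.54 = 9.1809 * 2.54 = 23.319486
  |1|^2 * 2.68 = 1 * 2.68 = 2.68
Step 3: Sum = 26.866627
Step 4: ||f-g||_2 = (26.866627)^(1/2) = 5.183303


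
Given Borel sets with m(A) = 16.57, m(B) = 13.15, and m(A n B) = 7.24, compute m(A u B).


By inclusion-exclusion: m(A u B) = m(A) + m(B) - m(A n B)
= 16.57 + 13.15 - 7.24
= 22.48


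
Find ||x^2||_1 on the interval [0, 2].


Step 1: ||f||_1 = (integral_0^2 |x^2|^1 dx)^(1/1)
     = (integral_0^2 x^2 dx)^(1/1)
Step 2: integral_0^2 x^2 dx = [x^3/(3)] from 0 to 2 = 2^3/3
     = 8/3 = 2.666667
Step 3: ||f||_1 = (2.666667)^(1/1) = 2.666667


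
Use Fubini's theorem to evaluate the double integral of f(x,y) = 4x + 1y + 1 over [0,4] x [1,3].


By Fubini, integrate in x first, then y.
Step 1: Fix y, integrate over x in [0,4]:
  integral(4x + 1y + 1, x=0..4)
  = 4*(4^2 - 0^2)/2 + (1y + 1)*(4 - 0)
  = 32 + (1y + 1)*4
  = 32 + 4y + 4
  = 36 + 4y
Step 2: Integrate over y in [1,3]:
  integral(36 + 4y, y=1..3)
  = 36*2 + 4*(3^2 - 1^2)/2
  = 72 + 16
  = 88


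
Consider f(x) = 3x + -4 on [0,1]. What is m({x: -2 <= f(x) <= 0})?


f^(-1)([-2, 0]) = {x : -2 <= 3x + -4 <= 0}
Solving: (-2 - -4)/3 <= x <= (0 - -4)/3
= [0.666667, 1.333333]
Intersecting with [0,1]: [0.666667, 1]
Measure = 1 - 0.666667 = 0.333333


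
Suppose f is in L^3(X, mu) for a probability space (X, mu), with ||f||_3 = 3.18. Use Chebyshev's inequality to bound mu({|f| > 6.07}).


Chebyshev/Markov inequality: mu(|f| > eps) <= (||f||_p / eps)^p
Step 1: ||f||_3 / eps = 3.18 / 6.07 = 0.523888
Step 2: Raise to power p = 3:
  (0.523888)^3 = 0.143786
Step 3: Therefore mu(|f| > 6.07) <= 0.143786


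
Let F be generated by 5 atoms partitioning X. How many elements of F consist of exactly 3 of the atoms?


Each element of F is a union of some subset of the 5 atoms.
Elements that are unions of exactly 3 atoms correspond to 3-element subsets of the 5 atoms.
Count = C(5, 3) = 5! / (3! * 2!) = 10.


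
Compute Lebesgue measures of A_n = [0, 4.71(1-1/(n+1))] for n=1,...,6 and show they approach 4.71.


By continuity of measure from below: if A_n increases to A, then m(A_n) -> m(A).
Here A = [0, 4.71], so m(A) = 4.71
Step 1: a_1 = 4.71*(1 - 1/2) = 2.355, m(A_1) = 2.355
Step 2: a_2 = 4.71*(1 - 1/3) = 3.14, m(A_2) = 3.14
Step 3: a_3 = 4.71*(1 - 1/4) = 3.5325, m(A_3) = 3.5325
Step 4: a_4 = 4.71*(1 - 1/5) = 3.768, m(A_4) = 3.768
Step 5: a_5 = 4.71*(1 - 1/6) = 3.925, m(A_5) = 3.925
Step 6: a_6 = 4.71*(1 - 1/7) = 4.0371, m(A_6) = 4.0371
Limit: m(A_n) -> m([0,4.71]) = 4.71


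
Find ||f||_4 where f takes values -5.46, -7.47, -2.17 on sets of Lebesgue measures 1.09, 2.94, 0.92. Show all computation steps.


Step 1: Compute |f_i|^4 for each value:
  |-5.46|^4 = 888.731495
  |-7.47|^4 = 3113.740441
  |-2.17|^4 = 22.173739
Step 2: Multiply by measures and sum:
  888.731495 * 1.09 = 968.717329
  3113.740441 * 2.94 = 9154.396896
  22.173739 * 0.92 = 20.39984
Sum = 968.717329 + 9154.396896 + 20.39984 = 10143.514065
Step 3: Take the p-th root:
||f||_4 = (10143.514065)^(1/4) = 10.035687


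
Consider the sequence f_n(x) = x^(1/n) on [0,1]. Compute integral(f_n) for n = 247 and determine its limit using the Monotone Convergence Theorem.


At n = 247: f_247(x) = x^(1/247).
Step 1: integral(x^(1/247), 0, 1) = [x^(1/247+1) / (1/247+1)] from 0 to 1
     = 1 / (1/247 + 1) = 1 / ((247+1)/247) = 247/(247+1)
     = 247/248 = 0.995968
Step 2: As n -> infinity, f_n(x) = x^(1/n) -> 1 for x in (0,1], and f_n is increasing in n.
By MCT, lim_n integral(f_n) = integral(lim_n f_n) = integral(1, 0, 1) = 1.
Step 3: Verify convergence: 247/248 = 0.995968 -> 1


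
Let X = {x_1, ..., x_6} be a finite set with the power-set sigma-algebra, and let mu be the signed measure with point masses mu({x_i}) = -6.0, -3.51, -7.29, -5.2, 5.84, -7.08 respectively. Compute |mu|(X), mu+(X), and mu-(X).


Step 1: Every measurable set is a union of atoms (the cells / points), so a Hahn decomposition is
  obtained by grouping atoms by sign: P = union of atoms with mu > 0, N = union of the remaining atoms.
  Atoms in P (indices): 5;  atoms in N (indices): 1, 2, 3, 4, 6
  Positive values: 5.84
  Negative values: -6, -3.51, -7.29, -5.2, -7.08
Step 2: mu+(X) = mu(P) = sum of positive atom values = 5.84
Step 3: mu-(X) = -mu(N) = sum of |negative atom values| = 29.08
Step 4: |mu|(X) = mu+(X) + mu-(X) = 5.84 + 29.08 = 34.92


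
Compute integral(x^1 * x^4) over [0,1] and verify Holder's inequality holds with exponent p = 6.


Step 1: Exact integral of f*g = integral(x^5, 0, 1) = 1/6
     = 0.166667
Step 2: Holder bound with p=6, q=1.2:
  ||f||_p = (integral x^6 dx)^(1/6) = (1/7)^(1/6) = 0.72302
  ||g||_q = (integral x^4.8 dx)^(1/1.2) = (1/5.8)^(1/1.2) = 0.231105
Step 3: Holder bound = ||f||_p * ||g||_q = 0.72302 * 0.231105 = 0.167094
Verification: 0.166667 <= 0.167094 (Holder holds)


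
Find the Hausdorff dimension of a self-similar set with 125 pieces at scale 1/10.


For a self-similar set with N copies scaled by 1/r:
dim_H = log(N)/log(r) = log(125)/log(10)
= 4.828314/2.302585
= 2.09691


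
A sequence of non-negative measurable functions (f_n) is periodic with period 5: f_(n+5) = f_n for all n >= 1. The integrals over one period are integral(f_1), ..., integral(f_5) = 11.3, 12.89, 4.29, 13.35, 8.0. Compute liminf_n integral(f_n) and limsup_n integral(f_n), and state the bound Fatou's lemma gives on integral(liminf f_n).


The sequence (integral(f_n)) is periodic with period 5, repeating the values 11.3, 12.89, 4.29, 13.35, 8.0 indefinitely.
Step 1: For a periodic sequence, every tail (a_m, a_(m+1), ...) contains all 5 period values infinitely often.
Step 2: Hence inf of every tail = min of the period values = min(11.3, 12.89, 4.29, 13.35, 8.0) = 4.29.
        liminf_n integral(f_n) = sup over m of (inf of tail from m) = 4.29.
Step 3: Similarly sup of every tail = max of the period values = 13.35.
        limsup_n integral(f_n) = 13.35.
Step 4: Fatou's lemma: integral(liminf_n f_n) <= liminf_n integral(f_n) = 4.29.
        So the integral of the pointwise liminf is at most 4.29.


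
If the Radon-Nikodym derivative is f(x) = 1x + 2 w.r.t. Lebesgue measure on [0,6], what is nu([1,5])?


nu(A) = integral_A (dnu/dmu) dmu = integral_1^5 (1x + 2) dx
Step 1: Antiderivative F(x) = (1/2)x^2 + 2x
Step 2: F(5) = (1/2)*5^2 + 2*5 = 12.5 + 10 = 22.5
Step 3: F(1) = (1/2)*1^2 + 2*1 = 0.5 + 2 = 2.5
Step 4: nu([1,5]) = F(5) - F(1) = 22.5 - 2.5 = 20


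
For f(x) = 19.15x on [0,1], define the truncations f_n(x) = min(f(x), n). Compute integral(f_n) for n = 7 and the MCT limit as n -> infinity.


f(x) = 19.15x on [0,1]; f_n(x) = min(19.15x, n). At n = 7:
Step 1: f(x) reaches 7 at x = 7/19.15 = 0.365535
Step 2: integral(f_7) = integral(19.15x, 0, 0.365535) + integral(7, 0.365535, 1)
       = 19.15*0.365535^2/2 + 7*(1 - 0.365535)
       = 1.279373 + 4.441253
       = 5.720627
Step 3: As n -> infinity, f_n increases to f, so by MCT integral(f_n) -> integral(f) = 19.15/2 = 9.575.
Convergence: integral(f_7) = 5.720627 -> 9.575 as n -> infinity


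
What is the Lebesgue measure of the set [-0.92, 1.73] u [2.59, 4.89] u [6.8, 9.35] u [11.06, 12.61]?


For pairwise disjoint intervals, m(union) = sum of lengths.
= (1.73 - -0.92) + (4.89 - 2.59) + (9.35 - 6.8) + (12.61 - 11.06)
= 2.65 + 2.3 + 2.55 + 1.55
= 9.05


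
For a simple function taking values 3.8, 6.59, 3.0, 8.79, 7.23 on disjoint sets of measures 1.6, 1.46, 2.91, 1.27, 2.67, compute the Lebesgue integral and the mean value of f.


Step 1: Integral = sum(value_i * measure_i)
= 3.8*1.6 + 6.59*1.46 + 3.0*2.91 + 8.79*1.27 + 7.23*2.67
= 6.08 + 9.6214 + 8.73 + 11.1633 + 19.3041
= 54.8988
Step 2: Total measure of domain = 1.6 + 1.46 + 2.91 + 1.27 + 2.67 = 9.91
Step 3: Average value = 54.8988 / 9.91 = 5.539738


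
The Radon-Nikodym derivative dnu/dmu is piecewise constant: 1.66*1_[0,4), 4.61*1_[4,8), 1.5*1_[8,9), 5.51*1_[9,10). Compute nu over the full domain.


Integrate each piece of the Radon-Nikodym derivative:
Step 1: integral_0^4 1.66 dx = 1.66*(4-0) = 1.66*4 = 6.64
Step 2: integral_4^8 4.61 dx = 4.61*(8-4) = 4.61*4 = 18.44
Step 3: integral_8^9 1.5 dx = 1.5*(9-8) = 1.5*1 = 1.5
Step 4: integral_9^10 5.51 dx = 5.51*(10-9) = 5.51*1 = 5.51
Total: 6.64 + 18.44 + 1.5 + 5.51 = 32.09


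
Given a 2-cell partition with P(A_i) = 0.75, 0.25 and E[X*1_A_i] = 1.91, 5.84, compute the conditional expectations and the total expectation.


For each cell A_i: E[X|A_i] = E[X*1_A_i] / P(A_i)
Step 1: E[X|A_1] = 1.91 / 0.75 = 2.546667
Step 2: E[X|A_2] = 5.84 / 0.25 = 23.36
Verification: E[X] = sum E[X*1_A_i] = 1.91 + 5.84 = 7.75


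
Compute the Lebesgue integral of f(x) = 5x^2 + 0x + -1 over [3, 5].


The Lebesgue integral of a Riemann-integrable function agrees with the Riemann integral.
Antiderivative F(x) = (5/3)x^3 + (0/2)x^2 + -1x
F(5) = (5/3)*5^3 + (0/2)*5^2 + -1*5
     = (5/3)*125 + (0/2)*25 + -1*5
     = 208.333333 + 0.0 + -5
     = 203.333333
F(3) = 42
Integral = F(5) - F(3) = 203.333333 - 42 = 161.333333


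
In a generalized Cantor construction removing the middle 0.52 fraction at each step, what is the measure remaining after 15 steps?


Step 1: At each step, fraction remaining = 1 - 0.52 = 0.48
Step 2: After 15 steps, measure = (0.48)^15
Result = 1.654316e-05


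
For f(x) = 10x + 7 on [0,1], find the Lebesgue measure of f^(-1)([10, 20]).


f^(-1)([10, 20]) = {x : 10 <= 10x + 7 <= 20}
Solving: (10 - 7)/10 <= x <= (20 - 7)/10
= [0.3, 1.3]
Intersecting with [0,1]: [0.3, 1]
Measure = 1 - 0.3 = 0.7


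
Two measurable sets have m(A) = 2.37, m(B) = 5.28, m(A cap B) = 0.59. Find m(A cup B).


By inclusion-exclusion: m(A u B) = m(A) + m(B) - m(A n B)
= 2.37 + 5.28 - 0.59
= 7.06


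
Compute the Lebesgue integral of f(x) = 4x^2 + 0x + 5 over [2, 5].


The Lebesgue integral of a Riemann-integrable function agrees with the Riemann integral.
Antiderivative F(x) = (4/3)x^3 + (0/2)x^2 + 5x
F(5) = (4/3)*5^3 + (0/2)*5^2 + 5*5
     = (4/3)*125 + (0/2)*25 + 5*5
     = 166.666667 + 0.0 + 25
     = 191.666667
F(2) = 20.666667
Integral = F(5) - F(2) = 191.666667 - 20.666667 = 171


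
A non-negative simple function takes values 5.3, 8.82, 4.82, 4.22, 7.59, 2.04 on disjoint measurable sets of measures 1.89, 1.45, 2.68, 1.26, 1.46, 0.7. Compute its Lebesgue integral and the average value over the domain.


Step 1: Integral = sum(value_i * measure_i)
= 5.3*1.89 + 8.82*1.45 + 4.82*2.68 + 4.22*1.26 + 7.59*1.46 + 2.04*0.7
= 10.017 + 12.789 + 12.9176 + 5.3172 + 11.0814 + 1.428
= 53.5502
Step 2: Total measure of domain = 1.89 + 1.45 + 2.68 + 1.26 + 1.46 + 0.7 = 9.44
Step 3: Average value = 53.5502 / 9.44 = 5.672691


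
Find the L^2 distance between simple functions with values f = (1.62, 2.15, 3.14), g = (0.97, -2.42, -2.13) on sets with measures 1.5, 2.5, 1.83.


Step 1: Compute differences f_i - g_i:
  1.62 - 0.97 = 0.65
  2.15 - -2.42 = 4.57
  3.14 - -2.13 = 5.27
Step 2: Compute |diff|^2 * measure for each set:
  |0.65|^2 * 1.5 = 0.4225 * 1.5 = 0.63375
  |4.57|^2 * 2.5 = 20.8849 * 2.5 = 52.21225
  |5.27|^2 * 1.83 = 27.7729 * 1.83 = 50.824407
Step 3: Sum = 103.670407
Step 4: ||f-g||_2 = (103.670407)^(1/2) = 10.181867


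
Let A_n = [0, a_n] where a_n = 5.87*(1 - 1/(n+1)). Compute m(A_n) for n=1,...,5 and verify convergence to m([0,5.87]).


By continuity of measure from below: if A_n increases to A, then m(A_n) -> m(A).
Here A = [0, 5.87], so m(A) = 5.87
Step 1: a_1 = 5.87*(1 - 1/2) = 2.935, m(A_1) = 2.935
Step 2: a_2 = 5.87*(1 - 1/3) = 3.9133, m(A_2) = 3.9133
Step 3: a_3 = 5.87*(1 - 1/4) = 4.4025, m(A_3) = 4.4025
Step 4: a_4 = 5.87*(1 - 1/5) = 4.696, m(A_4) = 4.696
Step 5: a_5 = 5.87*(1 - 1/6) = 4.8917, m(A_5) = 4.8917
Limit: m(A_n) -> m([0,5.87]) = 5.87


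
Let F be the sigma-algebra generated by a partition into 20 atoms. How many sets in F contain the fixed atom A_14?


Each element of F is a union of some subset S of the 20 atoms.
The element contains A_14 iff A_14 is in S.
So we count subsets S of {A_1,...,A_20} with A_14 in S: choose freely among the other 19 atoms.
Count = 2^(20-1) = 2^19 = 524288.


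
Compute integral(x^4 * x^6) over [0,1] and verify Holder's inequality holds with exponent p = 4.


Step 1: Exact integral of f*g = integral(x^10, 0, 1) = 1/11
     = 0.090909
Step 2: Holder bound with p=4, q=1.333333:
  ||f||_p = (integral x^16 dx)^(1/4) = (1/17)^(1/4) = 0.492479
  ||g||_q = (integral x^8 dx)^(1/1.333333) = (1/9)^(1/1.333333) = 0.19245
Step 3: Holder bound = ||f||_p * ||g||_q = 0.492479 * 0.19245 = 0.094778
Verification: 0.090909 <= 0.094778 (Holder holds)


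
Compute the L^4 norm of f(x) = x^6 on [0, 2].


Step 1: ||f||_4 = (integral_0^2 |x^6|^4 dx)^(1/4)
     = (integral_0^2 x^24 dx)^(1/4)
Step 2: integral_0^2 x^24 dx = [x^25/(25)] from 0 to 2 = 2^25/25
     = 33554432/25 = 1.342177e+06
Step 3: ||f||_4 = (1.342177e+06)^(1/4) = 34.037094


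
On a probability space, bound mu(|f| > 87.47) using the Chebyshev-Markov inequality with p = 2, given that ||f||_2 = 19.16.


Chebyshev/Markov inequality: mu(|f| > eps) <= (||f||_p / eps)^p
Step 1: ||f||_2 / eps = 19.16 / 87.47 = 0.219047
Step 2: Raise to power p = 2:
  (0.219047)^2 = 0.047981
Step 3: Therefore mu(|f| > 87.47) <= 0.047981


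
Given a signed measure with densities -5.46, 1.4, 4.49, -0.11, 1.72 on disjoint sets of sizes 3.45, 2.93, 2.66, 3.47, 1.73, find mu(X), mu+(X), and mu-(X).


Step 1: Compute signed measure on each set:
  Set 1: -5.46 * 3.45 = -18.837
  Set 2: 1.4 * 2.93 = 4.102
  Set 3: 4.49 * 2.66 = 11.9434
  Set 4: -0.11 * 3.47 = -0.3817
  Set 5: 1.72 * 1.73 = 2.9756
Step 2: Total signed measure = (-18.837) + (4.102) + (11.9434) + (-0.3817) + (2.9756)
     = -0.1977
Step 3: Positive part mu+(X) = sum of positive contributions = 19.021
Step 4: Negative part mu-(X) = |sum of negative contributions| = 19.2187


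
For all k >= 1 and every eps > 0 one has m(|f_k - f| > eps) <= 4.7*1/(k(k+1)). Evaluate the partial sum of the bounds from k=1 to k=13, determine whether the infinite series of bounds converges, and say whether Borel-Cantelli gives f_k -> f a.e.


Step 1: List the terms 4.7*1/(k(k+1)) for k = 1 to 13:
  k=1: 2.35
  k=2: 0.783333
  k=3: 0.391667
  k=4: 0.235
  k=5: 0.156667
  k=6: 0.111905
  k=7: 0.083929
  k=8: 0.065278
  k=9: 0.052222
  k=10: 0.042727
  k=11: 0.035606
  k=12: 0.030128
  k=13: 0.025824
Step 2: Partial sum = 2.35 + 0.783333 + 0.391667 + 0.235 + 0.156667 + 0.111905 + 0.083929 + 0.065278 + 0.052222 + 0.042727 + 0.035606 + 0.030128 + 0.025824
     = 4.364286
Step 3: The full series sum_(k>=1) 4.7*1/(k(k+1)) converges (telescoping series sum 1/(k(k+1)) = 1; a constant multiple of a convergent series converges).
Step 4: Fix eps > 0. Since sum_k m(|f_k - f| > eps) < infinity, the Borel-Cantelli lemma gives
        m(limsup_k {|f_k - f| > eps}) = 0, i.e. for a.e. x, |f_k(x) - f(x)| <= eps for all large k.
        Applying this with eps = 1/j for j = 1, 2, ... and intersecting the countably many full-measure sets,
        for a.e. x we get limsup_k |f_k(x) - f(x)| <= 1/j for every j, hence f_k -> f almost everywhere.
Conclusion: series converges; Borel-Cantelli yields f_k -> f a.e.


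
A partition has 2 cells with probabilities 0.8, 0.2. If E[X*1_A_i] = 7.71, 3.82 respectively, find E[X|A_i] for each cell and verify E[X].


For each cell A_i: E[X|A_i] = E[X*1_A_i] / P(A_i)
Step 1: E[X|A_1] = 7.71 / 0.8 = 9.6375
Step 2: E[X|A_2] = 3.82 / 0.2 = 19.1
Verification: E[X] = sum E[X*1_A_i] = 7.71 + 3.82 = 11.53


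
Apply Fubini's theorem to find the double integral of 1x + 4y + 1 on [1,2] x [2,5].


By Fubini, integrate in x first, then y.
Step 1: Fix y, integrate over x in [1,2]:
  integral(1x + 4y + 1, x=1..2)
  = 1*(2^2 - 1^2)/2 + (4y + 1)*(2 - 1)
  = 1.5 + (4y + 1)*1
  = 1.5 + 4y + 1
  = 2.5 + 4y
Step 2: Integrate over y in [2,5]:
  integral(2.5 + 4y, y=2..5)
  = 2.5*3 + 4*(5^2 - 2^2)/2
  = 7.5 + 42
  = 49.5


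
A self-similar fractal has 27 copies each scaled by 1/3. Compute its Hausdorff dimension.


For a self-similar set with N copies scaled by 1/r:
dim_H = log(N)/log(r) = log(27)/log(3)
= 3.295837/1.098612
= 3


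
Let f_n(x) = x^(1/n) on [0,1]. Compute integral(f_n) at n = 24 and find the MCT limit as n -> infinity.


At n = 24: f_24(x) = x^(1/24).
Step 1: integral(x^(1/24), 0, 1) = [x^(1/24+1) / (1/24+1)] from 0 to 1
     = 1 / (1/24 + 1) = 1 / ((24+1)/24) = 24/(24+1)
     = 24/25 = 0.96
Step 2: As n -> infinity, f_n(x) = x^(1/n) -> 1 for x in (0,1], and f_n is increasing in n.
By MCT, lim_n integral(f_n) = integral(lim_n f_n) = integral(1, 0, 1) = 1.
Step 3: Verify convergence: 24/25 = 0.96 -> 1


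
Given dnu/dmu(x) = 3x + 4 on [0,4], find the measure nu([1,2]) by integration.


nu(A) = integral_A (dnu/dmu) dmu = integral_1^2 (3x + 4) dx
Step 1: Antiderivative F(x) = (3/2)x^2 + 4x
Step 2: F(2) = (3/2)*2^2 + 4*2 = 6 + 8 = 14
Step 3: F(1) = (3/2)*1^2 + 4*1 = 1.5 + 4 = 5.5
Step 4: nu([1,2]) = F(2) - F(1) = 14 - 5.5 = 8.5


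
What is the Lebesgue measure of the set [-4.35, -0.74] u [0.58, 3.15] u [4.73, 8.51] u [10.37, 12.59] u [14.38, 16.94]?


For pairwise disjoint intervals, m(union) = sum of lengths.
= (-0.74 - -4.35) + (3.15 - 0.58) + (8.51 - 4.73) + (12.59 - 10.37) + (16.94 - 14.38)
= 3.61 + 2.57 + 3.78 + 2.22 + 2.56
= 14.74


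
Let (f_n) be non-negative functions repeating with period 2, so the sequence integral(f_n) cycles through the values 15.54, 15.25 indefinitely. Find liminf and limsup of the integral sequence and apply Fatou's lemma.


The sequence (integral(f_n)) is periodic with period 2, repeating the values 15.54, 15.25 indefinitely.
Step 1: For a periodic sequence, every tail (a_m, a_(m+1), ...) contains all 2 period values infinitely often.
Step 2: Hence inf of every tail = min of the period values = min(15.54, 15.25) = 15.25.
        liminf_n integral(f_n) = sup over m of (inf of tail from m) = 15.25.
Step 3: Similarly sup of every tail = max of the period values = 15.54.
        limsup_n integral(f_n) = 15.54.
Step 4: Fatou's lemma: integral(liminf_n f_n) <= liminf_n integral(f_n) = 15.25.
        So the integral of the pointwise liminf is at most 15.25.


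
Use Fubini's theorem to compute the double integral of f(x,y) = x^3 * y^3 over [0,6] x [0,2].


By Fubini's theorem, the double integral factors as a product of single integrals:
Step 1: integral_0^6 x^3 dx = [x^4/4] from 0 to 6
     = 6^4/4 = 324
Step 2: integral_0^2 y^3 dy = [y^4/4] from 0 to 2
     = 2^4/4 = 4
Step 3: Double integral = 324 * 4 = 1296


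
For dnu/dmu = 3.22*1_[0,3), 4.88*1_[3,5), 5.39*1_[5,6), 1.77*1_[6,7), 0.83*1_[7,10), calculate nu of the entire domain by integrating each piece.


Integrate each piece of the Radon-Nikodym derivative:
Step 1: integral_0^3 3.22 dx = 3.22*(3-0) = 3.22*3 = 9.66
Step 2: integral_3^5 4.88 dx = 4.88*(5-3) = 4.88*2 = 9.76
Step 3: integral_5^6 5.39 dx = 5.39*(6-5) = 5.39*1 = 5.39
Step 4: integral_6^7 1.77 dx = 1.77*(7-6) = 1.77*1 = 1.77
Step 5: integral_7^10 0.83 dx = 0.83*(10-7) = 0.83*3 = 2.49
Total: 9.66 + 9.76 + 5.39 + 1.77 + 2.49 = 29.07


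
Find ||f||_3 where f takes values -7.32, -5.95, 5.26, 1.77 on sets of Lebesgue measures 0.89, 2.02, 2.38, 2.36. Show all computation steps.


Step 1: Compute |f_i|^3 for each value:
  |-7.32|^3 = 392.223168
  |-5.95|^3 = 210.644875
  |5.26|^3 = 145.531576
  |1.77|^3 = 5.545233
Step 2: Multiply by measures and sum:
  392.223168 * 0.89 = 349.07862
  210.644875 * 2.02 = 425.502648
  145.531576 * 2.38 = 346.365151
  5.545233 * 2.36 = 13.08675
Sum = 349.07862 + 425.502648 + 346.365151 + 13.08675 = 1134.033168
Step 3: Take the p-th root:
||f||_3 = (1134.033168)^(1/3) = 10.428182


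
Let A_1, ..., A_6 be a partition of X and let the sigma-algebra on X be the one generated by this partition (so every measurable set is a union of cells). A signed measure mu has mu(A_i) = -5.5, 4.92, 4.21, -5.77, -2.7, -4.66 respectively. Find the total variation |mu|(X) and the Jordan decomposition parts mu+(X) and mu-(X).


Step 1: Every measurable set is a union of atoms (the cells / points), so a Hahn decomposition is
  obtained by grouping atoms by sign: P = union of atoms with mu > 0, N = union of the remaining atoms.
  Atoms in P (indices): 2, 3;  atoms in N (indices): 1, 4, 5, 6
  Positive values: 4.92, 4.21
  Negative values: -5.5, -5.77, -2.7, -4.66
Step 2: mu+(X) = mu(P) = sum of positive atom values = 9.13
Step 3: mu-(X) = -mu(N) = sum of |negative atom values| = 18.63
Step 4: |mu|(X) = mu+(X) + mu-(X) = 9.13 + 18.63 = 27.76


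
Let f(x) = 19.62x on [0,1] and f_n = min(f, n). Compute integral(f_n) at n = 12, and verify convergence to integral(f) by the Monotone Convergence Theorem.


f(x) = 19.62x on [0,1]; f_n(x) = min(19.62x, n). At n = 12:
Step 1: f(x) reaches 12 at x = 12/19.62 = 0.611621
Step 2: integral(f_12) = integral(19.62x, 0, 0.611621) + integral(12, 0.611621, 1)
       = 19.62*0.611621^2/2 + 12*(1 - 0.611621)
       = 3.669725 + 4.66055
       = 8.330275
Step 3: As n -> infinity, f_n increases to f, so by MCT integral(f_n) -> integral(f) = 19.62/2 = 9.81.
Convergence: integral(f_12) = 8.330275 -> 9.81 as n -> infinity


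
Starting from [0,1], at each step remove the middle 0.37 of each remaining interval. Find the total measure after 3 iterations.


Step 1: At each step, fraction remaining = 1 - 0.37 = 0.63
Step 2: After 3 steps, measure = (0.63)^3
Step 3: Computing the power step by step:
  After step 1: 0.63
  After step 2: 0.3969
  After step 3: 0.250047
Result = 0.250047


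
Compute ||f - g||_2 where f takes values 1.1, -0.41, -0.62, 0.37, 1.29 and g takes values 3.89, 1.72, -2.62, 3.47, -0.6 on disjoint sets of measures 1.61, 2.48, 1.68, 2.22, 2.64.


Step 1: Compute differences f_i - g_i:
  1.1 - 3.89 = -2.79
  -0.41 - 1.72 = -2.13
  -0.62 - -2.62 = 2
  0.37 - 3.47 = -3.1
  1.29 - -0.6 = 1.89
Step 2: Compute |diff|^2 * measure for each set:
  |-2.79|^2 * 1.61 = 7.7841 * 1.61 = 12.532401
  |-2.13|^2 * 2.48 = 4.5369 * 2.48 = 11.251512
  |2|^2 * 1.68 = 4 * 1.68 = 6.72
  |-3.1|^2 * 2.22 = 9.61 * 2.22 = 21.3342
  |1.89|^2 * 2.64 = 3.5721 * 2.64 = 9.430344
Step 3: Sum = 61.268457
Step 4: ||f-g||_2 = (61.268457)^(1/2) = 7.827417


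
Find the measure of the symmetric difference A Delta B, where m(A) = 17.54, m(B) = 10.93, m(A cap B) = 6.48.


m(A Delta B) = m(A) + m(B) - 2*m(A n B)
= 17.54 + 10.93 - 2*6.48
= 17.54 + 10.93 - 12.96
= 15.51


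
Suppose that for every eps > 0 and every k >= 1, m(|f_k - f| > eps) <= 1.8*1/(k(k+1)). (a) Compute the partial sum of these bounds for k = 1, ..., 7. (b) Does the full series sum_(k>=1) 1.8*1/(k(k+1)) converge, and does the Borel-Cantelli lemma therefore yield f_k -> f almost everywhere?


Step 1: List the terms 1.8*1/(k(k+1)) for k = 1 to 7:
  k=1: 0.9
  k=2: 0.3
  k=3: 0.15
  k=4: 0.09
  k=5: 0.06
  k=6: 0.042857
  k=7: 0.032143
Step 2: Partial sum = 0.9 + 0.3 + 0.15 + 0.09 + 0.06 + 0.042857 + 0.032143
     = 1.575
Step 3: The full series sum_(k>=1) 1.8*1/(k(k+1)) converges (telescoping series sum 1/(k(k+1)) = 1; a constant multiple of a convergent series converges).
Step 4: Fix eps > 0. Since sum_k m(|f_k - f| > eps) < infinity, the Borel-Cantelli lemma gives
        m(limsup_k {|f_k - f| > eps}) = 0, i.e. for a.e. x, |f_k(x) - f(x)| <= eps for all large k.
        Applying this with eps = 1/j for j = 1, 2, ... and intersecting the countably many full-measure sets,
        for a.e. x we get limsup_k |f_k(x) - f(x)| <= 1/j for every j, hence f_k -> f almost everywhere.
Conclusion: series converges; Borel-Cantelli yields f_k -> f a.e.


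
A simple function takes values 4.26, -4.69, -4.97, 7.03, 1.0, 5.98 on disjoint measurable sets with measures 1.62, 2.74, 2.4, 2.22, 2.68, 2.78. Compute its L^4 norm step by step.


Step 1: Compute |f_i|^4 for each value:
  |4.26|^4 = 329.335386
  |-4.69|^4 = 483.828415
  |-4.97|^4 = 610.134461
  |7.03|^4 = 2442.425357
  |1.0|^4 = 1
  |5.98|^4 = 1278.806208
Step 2: Multiply by measures and sum:
  329.335386 * 1.62 = 533.523325
  483.828415 * 2.74 = 1325.689858
  610.134461 * 2.4 = 1464.322706
  2442.425357 * 2.22 = 5422.184292
  1 * 2.68 = 2.68
  1278.806208 * 2.78 = 3555.081259
Sum = 533.523325 + 1325.689858 + 1464.322706 + 5422.184292 + 2.68 + 3555.081259 = 12303.481439
Step 3: Take the p-th root:
||f||_4 = (12303.481439)^(1/4) = 10.531907


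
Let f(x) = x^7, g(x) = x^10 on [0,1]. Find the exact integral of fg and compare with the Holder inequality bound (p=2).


Step 1: Exact integral of f*g = integral(x^17, 0, 1) = 1/18
     = 0.055556
Step 2: Holder bound with p=2, q=2:
  ||f||_p = (integral x^14 dx)^(1/2) = (1/15)^(1/2) = 0.258199
  ||g||_q = (integral x^20 dx)^(1/2) = (1/21)^(1/2) = 0.218218
Step 3: Holder bound = ||f||_p * ||g||_q = 0.258199 * 0.218218 = 0.056344
Verification: 0.055556 <= 0.056344 (Holder holds)
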